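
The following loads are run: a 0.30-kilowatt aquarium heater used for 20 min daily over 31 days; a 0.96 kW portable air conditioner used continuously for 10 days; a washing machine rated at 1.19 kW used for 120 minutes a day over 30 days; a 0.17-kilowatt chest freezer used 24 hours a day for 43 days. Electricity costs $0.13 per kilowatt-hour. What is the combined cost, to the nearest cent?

aquarium heater: Runtime = 20 min × 31 = 620 min = 10.333333… h
aquarium heater: 0.3 kW × 10.333333… h = 3.1 kWh
portable air conditioner: Runtime = 24 h × 10 = 240 h
portable air conditioner: 0.96 kW × 240 h = 230.4 kWh
washing machine: Runtime = 120 min × 30 = 3600 min = 60 h
washing machine: 1.19 kW × 60 h = 71.4 kWh
chest freezer: Runtime = 24 h × 43 = 1032 h
chest freezer: 0.17 kW × 1032 h = 175.44 kWh
Total energy = 480.34 kWh
Cost = 480.34 × $0.13 = $62.44

$62.44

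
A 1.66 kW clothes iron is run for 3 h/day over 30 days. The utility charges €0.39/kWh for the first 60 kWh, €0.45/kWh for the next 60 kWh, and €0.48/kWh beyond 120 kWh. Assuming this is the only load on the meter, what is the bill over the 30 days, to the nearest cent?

Runtime = 3 h/day × 30 days = 90 h
Energy = 1.66 kW × 90 h = 149.4 kWh
Tier 1 (0–60 kWh): 60 × €0.39 = €23.4
Tier 2 (60–120 kWh): 60 × €0.45 = €27
Above 120 kWh: 29.4 × €0.48 = €14.112
Bill = €64.51

€64.51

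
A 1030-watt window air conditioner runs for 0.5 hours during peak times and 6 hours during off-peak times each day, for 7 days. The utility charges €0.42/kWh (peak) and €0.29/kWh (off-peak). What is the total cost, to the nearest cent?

€14.06

Peak energy = 1.03 kW × 0.5 h × 7 = 3.605 kWh
Off-peak energy = 1.03 kW × 6 h × 7 = 43.26 kWh
Cost = 3.605 × €0.42 + 43.26 × €0.29 = €1.5141 + €12.5454 = €14.06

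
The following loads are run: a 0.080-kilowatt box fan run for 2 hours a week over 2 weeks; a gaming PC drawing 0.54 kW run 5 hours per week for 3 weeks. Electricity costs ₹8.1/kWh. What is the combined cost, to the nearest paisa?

₹68.20

box fan: Runtime = 2 h/week × 2 weeks = 4 h
box fan: 0.08 kW × 4 h = 0.32 kWh
gaming PC: Runtime = 5 h/week × 3 weeks = 15 h
gaming PC: 0.54 kW × 15 h = 8.1 kWh
Total energy = 8.42 kWh
Cost = 8.42 × ₹8.1 = ₹68.20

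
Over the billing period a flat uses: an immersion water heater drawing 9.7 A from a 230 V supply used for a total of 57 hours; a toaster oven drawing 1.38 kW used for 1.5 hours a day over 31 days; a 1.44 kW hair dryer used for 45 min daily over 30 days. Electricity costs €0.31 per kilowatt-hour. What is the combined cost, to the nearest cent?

€69.36

immersion water heater: Power = 9.7 A × 230 V = 2231 W = 2.231 kW
immersion water heater: 2.231 kW × 57 h = 127.167 kWh
toaster oven: Runtime = 1.5 h/day × 31 days = 46.5 h
toaster oven: 1.38 kW × 46.5 h = 64.17 kWh
hair dryer: Runtime = 45 min × 30 = 1350 min = 22.5 h
hair dryer: 1.44 kW × 22.5 h = 32.4 kWh
Total energy = 223.737 kWh
Cost = 223.737 × €0.31 = €69.36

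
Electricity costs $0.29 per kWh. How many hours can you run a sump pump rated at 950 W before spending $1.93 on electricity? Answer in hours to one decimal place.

Energy available = $1.93 ÷ $0.29/kWh = 6.6552 kWh
Hours = 6.6552 kWh ÷ 0.95 kW = 7.0 h

7.0 h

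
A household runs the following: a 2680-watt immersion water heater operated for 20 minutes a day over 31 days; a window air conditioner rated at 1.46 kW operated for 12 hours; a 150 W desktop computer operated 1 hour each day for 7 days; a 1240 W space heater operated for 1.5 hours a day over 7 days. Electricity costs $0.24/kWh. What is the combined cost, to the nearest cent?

$14.23

immersion water heater: Runtime = 20 min × 31 = 620 min = 10.333333… h
immersion water heater: 2.68 kW × 10.333333… h = 27.693333… kWh
window air conditioner: 1.46 kW × 12 h = 17.52 kWh
desktop computer: Runtime = 1 h/day × 7 days = 7 h
desktop computer: 0.15 kW × 7 h = 1.05 kWh
space heater: Runtime = 1.5 h/day × 7 days = 10.5 h
space heater: 1.24 kW × 10.5 h = 13.02 kWh
Total energy = 59.283333… kWh
Cost = 59.283333… × $0.24 = $14.23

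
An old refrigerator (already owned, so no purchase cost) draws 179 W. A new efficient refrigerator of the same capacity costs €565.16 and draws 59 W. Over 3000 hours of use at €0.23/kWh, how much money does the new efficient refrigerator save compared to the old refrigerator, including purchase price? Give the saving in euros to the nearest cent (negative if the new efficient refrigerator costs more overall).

old refrigerator: €0.00 + (179/1000) kW × 3000 h × €0.23 = €0.00 + €123.51 = €123.51
new efficient refrigerator: €565.16 + (59/1000) kW × 3000 h × €0.23 = €565.16 + €40.71 = €605.87
Saving = €123.51 − €605.87 = −€482.36

-€482.36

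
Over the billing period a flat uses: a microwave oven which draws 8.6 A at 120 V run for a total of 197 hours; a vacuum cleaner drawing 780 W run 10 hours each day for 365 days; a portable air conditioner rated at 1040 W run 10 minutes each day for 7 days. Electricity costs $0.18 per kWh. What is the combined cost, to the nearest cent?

$549.27

microwave oven: Power = 8.6 A × 120 V = 1032 W = 1.032 kW
microwave oven: 1.032 kW × 197 h = 203.304 kWh
vacuum cleaner: Runtime = 10 h/day × 365 days = 3650 h
vacuum cleaner: 0.78 kW × 3650 h = 2847 kWh
portable air conditioner: Runtime = 10 min × 7 = 70 min = 1.166666… h
portable air conditioner: 1.04 kW × 1.166666… h = 1.213333… kWh
Total energy = 3051.517333… kWh
Cost = 3051.517333… × $0.18 = $549.27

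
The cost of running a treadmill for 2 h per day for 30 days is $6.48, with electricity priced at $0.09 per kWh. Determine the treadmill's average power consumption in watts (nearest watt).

Energy = $6.48 ÷ $0.09/kWh = 72 kWh
Runtime = 2 h/day × 30 days = 60 h
Power = 72 kWh ÷ 60 h = 1.2 kW = 1200 W

1200 W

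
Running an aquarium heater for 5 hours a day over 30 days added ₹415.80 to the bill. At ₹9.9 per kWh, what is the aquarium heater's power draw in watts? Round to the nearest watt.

Energy = ₹415.80 ÷ ₹9.9/kWh = 42 kWh
Runtime = 5 h/day × 30 days = 150 h
Power = 42 kWh ÷ 150 h = 0.28 kW = 280 W

280 W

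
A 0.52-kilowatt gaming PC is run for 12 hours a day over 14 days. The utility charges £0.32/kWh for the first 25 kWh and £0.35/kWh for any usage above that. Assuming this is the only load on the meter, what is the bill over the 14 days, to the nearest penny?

Runtime = 12 h/day × 14 days = 168 h
Energy = 0.52 kW × 168 h = 87.36 kWh
Tier 1 (0–25 kWh): 25 × £0.32 = £8
Above 25 kWh: 62.36 × £0.35 = £21.826
Bill = £29.83

£29.83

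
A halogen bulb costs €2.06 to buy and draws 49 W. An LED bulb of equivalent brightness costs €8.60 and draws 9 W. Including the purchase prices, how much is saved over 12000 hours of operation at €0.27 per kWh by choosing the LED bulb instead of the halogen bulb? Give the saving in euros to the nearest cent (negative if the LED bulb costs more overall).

€123.06

halogen bulb: €2.06 + (49/1000) kW × 12000 h × €0.27 = €2.06 + €158.76 = €160.82
LED bulb: €8.60 + (9/1000) kW × 12000 h × €0.27 = €8.60 + €29.16 = €37.76
Saving = €160.82 − €37.76 = €123.06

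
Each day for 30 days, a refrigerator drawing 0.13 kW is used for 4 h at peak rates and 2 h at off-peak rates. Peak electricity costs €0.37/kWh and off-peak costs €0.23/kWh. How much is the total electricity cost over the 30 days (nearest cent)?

Peak energy = 0.13 kW × 4 h × 30 = 15.6 kWh
Off-peak energy = 0.13 kW × 2 h × 30 = 7.8 kWh
Cost = 15.6 × €0.37 + 7.8 × €0.23 = €5.772 + €1.794 = €7.57

€7.57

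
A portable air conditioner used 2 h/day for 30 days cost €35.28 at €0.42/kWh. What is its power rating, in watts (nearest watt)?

Energy = €35.28 ÷ €0.42/kWh = 84 kWh
Runtime = 2 h/day × 30 days = 60 h
Power = 84 kWh ÷ 60 h = 1.4 kW = 1400 W

1400 W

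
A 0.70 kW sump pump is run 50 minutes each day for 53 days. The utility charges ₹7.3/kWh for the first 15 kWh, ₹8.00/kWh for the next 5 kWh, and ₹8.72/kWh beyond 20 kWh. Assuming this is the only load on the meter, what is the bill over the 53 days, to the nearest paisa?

₹244.69

Runtime = 50 min × 53 = 2650 min = 44.166666… h
Energy = 0.7 kW × 44.166666… h = 30.916666… kWh
Tier 1 (0–15 kWh): 15 × ₹7.3 = ₹109.5
Tier 2 (15–20 kWh): 5 × ₹8.00 = ₹40
Above 20 kWh: 10.916666… × ₹8.72 = ₹95.193333…
Bill = ₹244.69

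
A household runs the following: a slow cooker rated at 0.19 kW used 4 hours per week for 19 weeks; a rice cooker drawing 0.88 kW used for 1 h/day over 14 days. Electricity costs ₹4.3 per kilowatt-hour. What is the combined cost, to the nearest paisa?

slow cooker: Runtime = 4 h/week × 19 weeks = 76 h
slow cooker: 0.19 kW × 76 h = 14.44 kWh
rice cooker: Runtime = 1 h/day × 14 days = 14 h
rice cooker: 0.88 kW × 14 h = 12.32 kWh
Total energy = 26.76 kWh
Cost = 26.76 × ₹4.3 = ₹115.07

₹115.07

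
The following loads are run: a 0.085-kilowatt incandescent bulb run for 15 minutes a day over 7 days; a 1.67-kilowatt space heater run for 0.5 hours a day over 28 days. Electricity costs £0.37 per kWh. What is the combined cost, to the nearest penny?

£8.71

incandescent bulb: Runtime = 15 min × 7 = 105 min = 1.75 h
incandescent bulb: 0.085 kW × 1.75 h = 0.14875 kWh
space heater: Runtime = 0.5 h/day × 28 days = 14 h
space heater: 1.67 kW × 14 h = 23.38 kWh
Total energy = 23.52875 kWh
Cost = 23.52875 × £0.37 = £8.71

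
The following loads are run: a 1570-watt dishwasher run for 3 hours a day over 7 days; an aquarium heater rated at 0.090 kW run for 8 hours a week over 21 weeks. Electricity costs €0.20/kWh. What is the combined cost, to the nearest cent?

€9.62

dishwasher: Runtime = 3 h/day × 7 days = 21 h
dishwasher: 1.57 kW × 21 h = 32.97 kWh
aquarium heater: Runtime = 8 h/week × 21 weeks = 168 h
aquarium heater: 0.09 kW × 168 h = 15.12 kWh
Total energy = 48.09 kWh
Cost = 48.09 × €0.20 = €9.62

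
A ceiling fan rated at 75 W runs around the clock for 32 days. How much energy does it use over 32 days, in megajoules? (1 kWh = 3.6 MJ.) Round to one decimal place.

207.4 MJ

Runtime = 24 h × 32 = 768 h
Energy = 0.075 kW × 768 h = 57.6 kWh
= 57.6 × 3.6 MJ = 207.4 MJ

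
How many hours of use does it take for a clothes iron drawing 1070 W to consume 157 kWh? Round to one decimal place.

146.7 h

Hours = 157 kWh ÷ 1.07 kW = 146.7 h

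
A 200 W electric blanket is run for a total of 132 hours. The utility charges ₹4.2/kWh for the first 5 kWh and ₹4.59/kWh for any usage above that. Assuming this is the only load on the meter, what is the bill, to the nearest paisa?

₹119.23

Energy = 0.2 kW × 132 h = 26.4 kWh
Tier 1 (0–5 kWh): 5 × ₹4.2 = ₹21
Above 5 kWh: 21.4 × ₹4.59 = ₹98.226
Bill = ₹119.23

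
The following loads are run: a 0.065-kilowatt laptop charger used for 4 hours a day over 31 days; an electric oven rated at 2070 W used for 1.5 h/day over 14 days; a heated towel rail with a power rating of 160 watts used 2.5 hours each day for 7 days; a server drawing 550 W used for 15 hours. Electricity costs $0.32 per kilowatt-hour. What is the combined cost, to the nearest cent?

laptop charger: Runtime = 4 h/day × 31 days = 124 h
laptop charger: 0.065 kW × 124 h = 8.06 kWh
electric oven: Runtime = 1.5 h/day × 14 days = 21 h
electric oven: 2.07 kW × 21 h = 43.47 kWh
heated towel rail: Runtime = 2.5 h/day × 7 days = 17.5 h
heated towel rail: 0.16 kW × 17.5 h = 2.8 kWh
server: 0.55 kW × 15 h = 8.25 kWh
Total energy = 62.58 kWh
Cost = 62.58 × $0.32 = $20.03

$20.03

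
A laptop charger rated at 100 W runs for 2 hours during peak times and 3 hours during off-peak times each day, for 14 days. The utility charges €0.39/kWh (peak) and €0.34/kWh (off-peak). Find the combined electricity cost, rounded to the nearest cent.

Peak energy = 0.1 kW × 2 h × 14 = 2.8 kWh
Off-peak energy = 0.1 kW × 3 h × 14 = 4.2 kWh
Cost = 2.8 × €0.39 + 4.2 × €0.34 = €1.092 + €1.428 = €2.52

€2.52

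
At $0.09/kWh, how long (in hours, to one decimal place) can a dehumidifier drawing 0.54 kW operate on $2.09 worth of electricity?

Energy available = $2.09 ÷ $0.09/kWh = 23.2222 kWh
Hours = 23.2222 kWh ÷ 0.54 kW = 43.0 h

43.0 h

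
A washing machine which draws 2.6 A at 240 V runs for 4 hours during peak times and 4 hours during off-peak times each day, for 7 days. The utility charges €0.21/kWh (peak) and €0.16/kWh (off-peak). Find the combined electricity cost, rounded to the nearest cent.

€6.46

Power = 2.6 A × 240 V = 624 W = 0.624 kW
Peak energy = 0.624 kW × 4 h × 7 = 17.472 kWh
Off-peak energy = 0.624 kW × 4 h × 7 = 17.472 kWh
Cost = 17.472 × €0.21 + 17.472 × €0.16 = €3.66912 + €2.79552 = €6.46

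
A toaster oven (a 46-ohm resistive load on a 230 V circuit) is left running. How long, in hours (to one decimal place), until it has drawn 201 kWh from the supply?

174.8 h

Power = V²/R = 230²/46 = 1150 W = 1.15 kW
Hours = 201 kWh ÷ 1.15 kW = 174.8 h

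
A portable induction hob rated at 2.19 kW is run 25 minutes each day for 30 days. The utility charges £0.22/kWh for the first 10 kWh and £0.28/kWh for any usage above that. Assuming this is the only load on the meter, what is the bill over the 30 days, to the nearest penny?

Runtime = 25 min × 30 = 750 min = 12.5 h
Energy = 2.19 kW × 12.5 h = 27.375 kWh
Tier 1 (0–10 kWh): 10 × £0.22 = £2.2
Above 10 kWh: 17.375 × £0.28 = £4.865
Bill = £7.07

£7.07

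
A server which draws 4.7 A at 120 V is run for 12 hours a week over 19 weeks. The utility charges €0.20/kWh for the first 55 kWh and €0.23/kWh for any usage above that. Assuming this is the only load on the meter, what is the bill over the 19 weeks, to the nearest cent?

€27.93

Power = 4.7 A × 120 V = 564 W = 0.564 kW
Runtime = 12 h/week × 19 weeks = 228 h
Energy = 0.564 kW × 228 h = 128.592 kWh
Tier 1 (0–55 kWh): 55 × €0.20 = €11
Above 55 kWh: 73.592 × €0.23 = €16.92616
Bill = €27.93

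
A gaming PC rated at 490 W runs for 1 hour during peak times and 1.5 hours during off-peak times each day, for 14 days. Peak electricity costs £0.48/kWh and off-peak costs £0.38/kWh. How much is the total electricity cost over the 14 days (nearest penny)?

£7.20

Peak energy = 0.49 kW × 1 h × 14 = 6.86 kWh
Off-peak energy = 0.49 kW × 1.5 h × 14 = 10.29 kWh
Cost = 6.86 × £0.48 + 10.29 × £0.38 = £3.2928 + £3.9102 = £7.20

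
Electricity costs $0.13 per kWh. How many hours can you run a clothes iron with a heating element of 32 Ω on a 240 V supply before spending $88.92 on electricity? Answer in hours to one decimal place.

380.0 h

Power = V²/R = 240²/32 = 1800 W = 1.8 kW
Energy available = $88.92 ÷ $0.13/kWh = 684 kWh
Hours = 684 kWh ÷ 1.8 kW = 380.0 h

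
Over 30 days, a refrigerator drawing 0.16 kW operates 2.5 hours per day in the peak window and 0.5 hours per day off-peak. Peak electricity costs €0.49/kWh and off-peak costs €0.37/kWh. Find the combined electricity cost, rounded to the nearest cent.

€6.77

Peak energy = 0.16 kW × 2.5 h × 30 = 12 kWh
Off-peak energy = 0.16 kW × 0.5 h × 30 = 2.4 kWh
Cost = 12 × €0.49 + 2.4 × €0.37 = €5.88 + €0.888 = €6.77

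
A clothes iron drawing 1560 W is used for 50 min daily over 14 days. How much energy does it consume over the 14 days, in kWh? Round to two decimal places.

Runtime = 50 min × 14 = 700 min = 11.666666… h
Energy = 1.56 kW × 11.666666… h = 18.2 kWh

18.20 kWh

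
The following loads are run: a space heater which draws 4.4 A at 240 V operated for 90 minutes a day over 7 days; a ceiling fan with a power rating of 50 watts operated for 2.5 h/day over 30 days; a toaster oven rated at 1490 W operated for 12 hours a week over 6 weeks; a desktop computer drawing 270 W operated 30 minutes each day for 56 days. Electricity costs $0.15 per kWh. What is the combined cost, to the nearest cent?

$19.45

space heater: Power = 4.4 A × 240 V = 1056 W = 1.056 kW
space heater: Runtime = 90 min × 7 = 630 min = 10.5 h
space heater: 1.056 kW × 10.5 h = 11.088 kWh
ceiling fan: Runtime = 2.5 h/day × 30 days = 75 h
ceiling fan: 0.05 kW × 75 h = 3.75 kWh
toaster oven: Runtime = 12 h/week × 6 weeks = 72 h
toaster oven: 1.49 kW × 72 h = 107.28 kWh
desktop computer: Runtime = 30 min × 56 = 1680 min = 28 h
desktop computer: 0.27 kW × 28 h = 7.56 kWh
Total energy = 129.678 kWh
Cost = 129.678 × $0.15 = $19.45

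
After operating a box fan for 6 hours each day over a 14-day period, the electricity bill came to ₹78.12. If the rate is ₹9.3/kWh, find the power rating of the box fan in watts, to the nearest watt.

100 W

Energy = ₹78.12 ÷ ₹9.3/kWh = 8.4 kWh
Runtime = 6 h/day × 14 days = 84 h
Power = 8.4 kWh ÷ 84 h = 0.1 kW = 100 W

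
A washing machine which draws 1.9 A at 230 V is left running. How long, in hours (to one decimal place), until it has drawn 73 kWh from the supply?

Power = 1.9 A × 230 V = 437 W = 0.437 kW
Hours = 73 kWh ÷ 0.437 kW = 167.0 h

167.0 h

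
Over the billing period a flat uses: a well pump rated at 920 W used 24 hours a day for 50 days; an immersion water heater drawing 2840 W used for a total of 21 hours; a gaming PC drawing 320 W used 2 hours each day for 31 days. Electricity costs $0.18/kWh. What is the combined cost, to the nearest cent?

$213.03

well pump: Runtime = 24 h × 50 = 1200 h
well pump: 0.92 kW × 1200 h = 1104 kWh
immersion water heater: 2.84 kW × 21 h = 59.64 kWh
gaming PC: Runtime = 2 h/day × 31 days = 62 h
gaming PC: 0.32 kW × 62 h = 19.84 kWh
Total energy = 1183.48 kWh
Cost = 1183.48 × $0.18 = $213.03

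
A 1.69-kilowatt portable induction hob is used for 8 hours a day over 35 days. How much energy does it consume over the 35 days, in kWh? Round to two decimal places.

473.20 kWh

Runtime = 8 h/day × 35 days = 280 h
Energy = 1.69 kW × 280 h = 473.2 kWh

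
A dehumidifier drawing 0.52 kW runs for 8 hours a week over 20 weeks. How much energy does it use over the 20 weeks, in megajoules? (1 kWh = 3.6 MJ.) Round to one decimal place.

Runtime = 8 h/week × 20 weeks = 160 h
Energy = 0.52 kW × 160 h = 83.2 kWh
= 83.2 × 3.6 MJ = 299.5 MJ

299.5 MJ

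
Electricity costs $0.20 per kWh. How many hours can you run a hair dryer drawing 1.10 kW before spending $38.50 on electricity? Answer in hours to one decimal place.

Energy available = $38.50 ÷ $0.20/kWh = 192.5 kWh
Hours = 192.5 kWh ÷ 1.1 kW = 175.0 h

175.0 h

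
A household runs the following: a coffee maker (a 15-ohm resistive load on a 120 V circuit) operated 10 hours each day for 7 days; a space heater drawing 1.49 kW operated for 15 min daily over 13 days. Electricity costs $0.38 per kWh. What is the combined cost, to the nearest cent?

$27.38

coffee maker: Power = V²/R = 120²/15 = 960 W = 0.96 kW
coffee maker: Runtime = 10 h/day × 7 days = 70 h
coffee maker: 0.96 kW × 70 h = 67.2 kWh
space heater: Runtime = 15 min × 13 = 195 min = 3.25 h
space heater: 1.49 kW × 3.25 h = 4.8425 kWh
Total energy = 72.0425 kWh
Cost = 72.0425 × $0.38 = $27.38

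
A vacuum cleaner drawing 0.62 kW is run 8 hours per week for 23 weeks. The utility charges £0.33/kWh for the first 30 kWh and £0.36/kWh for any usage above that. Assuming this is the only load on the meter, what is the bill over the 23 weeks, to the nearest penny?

£40.17

Runtime = 8 h/week × 23 weeks = 184 h
Energy = 0.62 kW × 184 h = 114.08 kWh
Tier 1 (0–30 kWh): 30 × £0.33 = £9.9
Above 30 kWh: 84.08 × £0.36 = £30.2688
Bill = £40.17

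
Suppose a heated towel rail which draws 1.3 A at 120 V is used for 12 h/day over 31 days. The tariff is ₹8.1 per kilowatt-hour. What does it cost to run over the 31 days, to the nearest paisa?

₹470.06

Power = 1.3 A × 120 V = 156 W = 0.156 kW
Runtime = 12 h/day × 31 days = 372 h
Energy = 0.156 kW × 372 h = 58.032 kWh
Cost = 58.032 kWh × ₹8.1/kWh = ₹470.06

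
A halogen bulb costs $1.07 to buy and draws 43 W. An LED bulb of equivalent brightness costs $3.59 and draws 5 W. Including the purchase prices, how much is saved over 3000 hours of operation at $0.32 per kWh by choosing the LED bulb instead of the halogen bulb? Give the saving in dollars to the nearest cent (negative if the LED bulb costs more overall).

$33.96

halogen bulb: $1.07 + (43/1000) kW × 3000 h × $0.32 = $1.07 + $41.28 = $42.35
LED bulb: $3.59 + (5/1000) kW × 3000 h × $0.32 = $3.59 + $4.8 = $8.39
Saving = $42.35 − $8.39 = $33.96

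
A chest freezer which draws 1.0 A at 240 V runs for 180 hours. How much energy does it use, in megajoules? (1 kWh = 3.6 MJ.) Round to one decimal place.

Power = 1.0 A × 240 V = 240 W = 0.24 kW
Energy = 0.24 kW × 180 h = 43.2 kWh
= 43.2 × 3.6 MJ = 155.5 MJ

155.5 MJ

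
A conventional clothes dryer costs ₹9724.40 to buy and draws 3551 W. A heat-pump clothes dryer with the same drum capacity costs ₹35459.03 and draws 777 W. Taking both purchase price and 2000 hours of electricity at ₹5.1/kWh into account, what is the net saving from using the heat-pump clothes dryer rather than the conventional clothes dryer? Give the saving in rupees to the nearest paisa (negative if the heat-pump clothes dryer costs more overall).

₹2560.17

conventional clothes dryer: ₹9724.40 + (3551/1000) kW × 2000 h × ₹5.1 = ₹9724.40 + ₹36220.2 = ₹45944.6
heat-pump clothes dryer: ₹35459.03 + (777/1000) kW × 2000 h × ₹5.1 = ₹35459.03 + ₹7925.4 = ₹43384.43
Saving = ₹45944.6 − ₹43384.43 = ₹2560.17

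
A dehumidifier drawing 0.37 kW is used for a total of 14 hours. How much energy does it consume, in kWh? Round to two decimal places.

5.18 kWh

Energy = 0.37 kW × 14 h = 5.18 kWh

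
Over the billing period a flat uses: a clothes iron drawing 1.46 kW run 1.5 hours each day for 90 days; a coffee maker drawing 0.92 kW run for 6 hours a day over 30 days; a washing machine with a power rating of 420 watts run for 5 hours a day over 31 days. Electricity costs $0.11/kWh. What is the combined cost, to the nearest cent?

clothes iron: Runtime = 1.5 h/day × 90 days = 135 h
clothes iron: 1.46 kW × 135 h = 197.1 kWh
coffee maker: Runtime = 6 h/day × 30 days = 180 h
coffee maker: 0.92 kW × 180 h = 165.6 kWh
washing machine: Runtime = 5 h/day × 31 days = 155 h
washing machine: 0.42 kW × 155 h = 65.1 kWh
Total energy = 427.8 kWh
Cost = 427.8 × $0.11 = $47.06

$47.06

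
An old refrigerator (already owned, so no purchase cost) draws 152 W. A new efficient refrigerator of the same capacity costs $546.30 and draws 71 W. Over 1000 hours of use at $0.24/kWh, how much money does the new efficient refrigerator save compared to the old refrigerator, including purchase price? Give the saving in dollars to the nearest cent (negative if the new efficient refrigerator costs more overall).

old refrigerator: $0.00 + (152/1000) kW × 1000 h × $0.24 = $0.00 + $36.48 = $36.48
new efficient refrigerator: $546.30 + (71/1000) kW × 1000 h × $0.24 = $546.30 + $17.04 = $563.34
Saving = $36.48 − $563.34 = −$526.86

-$526.86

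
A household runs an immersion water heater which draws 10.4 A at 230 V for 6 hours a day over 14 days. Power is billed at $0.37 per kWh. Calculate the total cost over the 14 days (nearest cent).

Power = 10.4 A × 230 V = 2392 W = 2.392 kW
Runtime = 6 h/day × 14 days = 84 h
Energy = 2.392 kW × 84 h = 200.928 kWh
Cost = 200.928 kWh × $0.37/kWh = $74.34

$74.34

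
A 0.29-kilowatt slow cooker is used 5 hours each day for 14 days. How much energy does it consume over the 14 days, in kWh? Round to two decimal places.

20.30 kWh

Runtime = 5 h/day × 14 days = 70 h
Energy = 0.29 kW × 70 h = 20.3 kWh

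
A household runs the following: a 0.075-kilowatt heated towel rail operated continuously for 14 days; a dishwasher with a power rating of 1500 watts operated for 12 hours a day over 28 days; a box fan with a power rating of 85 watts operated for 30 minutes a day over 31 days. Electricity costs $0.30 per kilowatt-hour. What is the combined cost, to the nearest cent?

heated towel rail: Runtime = 24 h × 14 = 336 h
heated towel rail: 0.075 kW × 336 h = 25.2 kWh
dishwasher: Runtime = 12 h/day × 28 days = 336 h
dishwasher: 1.5 kW × 336 h = 504 kWh
box fan: Runtime = 30 min × 31 = 930 min = 15.5 h
box fan: 0.085 kW × 15.5 h = 1.3175 kWh
Total energy = 530.5175 kWh
Cost = 530.5175 × $0.30 = $159.16

$159.16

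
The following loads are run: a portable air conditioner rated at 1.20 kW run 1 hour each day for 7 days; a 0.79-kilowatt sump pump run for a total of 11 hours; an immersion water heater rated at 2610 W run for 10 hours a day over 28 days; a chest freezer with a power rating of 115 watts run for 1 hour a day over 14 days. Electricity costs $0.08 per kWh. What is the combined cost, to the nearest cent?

portable air conditioner: Runtime = 1 h/day × 7 days = 7 h
portable air conditioner: 1.2 kW × 7 h = 8.4 kWh
sump pump: 0.79 kW × 11 h = 8.69 kWh
immersion water heater: Runtime = 10 h/day × 28 days = 280 h
immersion water heater: 2.61 kW × 280 h = 730.8 kWh
chest freezer: Runtime = 1 h/day × 14 days = 14 h
chest freezer: 0.115 kW × 14 h = 1.61 kWh
Total energy = 749.5 kWh
Cost = 749.5 × $0.08 = $59.96

$59.96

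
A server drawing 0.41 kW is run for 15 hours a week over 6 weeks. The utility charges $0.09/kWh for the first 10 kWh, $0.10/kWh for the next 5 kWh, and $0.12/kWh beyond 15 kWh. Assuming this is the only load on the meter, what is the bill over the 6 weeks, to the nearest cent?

Runtime = 15 h/week × 6 weeks = 90 h
Energy = 0.41 kW × 90 h = 36.9 kWh
Tier 1 (0–10 kWh): 10 × $0.09 = $0.9
Tier 2 (10–15 kWh): 5 × $0.10 = $0.5
Above 15 kWh: 21.9 × $0.12 = $2.628
Bill = $4.03

$4.03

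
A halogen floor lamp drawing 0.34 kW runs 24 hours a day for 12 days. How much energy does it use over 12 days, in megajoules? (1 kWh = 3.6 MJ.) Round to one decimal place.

352.5 MJ

Runtime = 24 h × 12 = 288 h
Energy = 0.34 kW × 288 h = 97.92 kWh
= 97.92 × 3.6 MJ = 352.5 MJ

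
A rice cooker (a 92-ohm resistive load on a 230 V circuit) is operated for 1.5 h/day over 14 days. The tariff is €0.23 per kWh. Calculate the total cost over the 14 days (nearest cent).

€2.78

Power = V²/R = 230²/92 = 575 W = 0.575 kW
Runtime = 1.5 h/day × 14 days = 21 h
Energy = 0.575 kW × 21 h = 12.075 kWh
Cost = 12.075 kWh × €0.23/kWh = €2.78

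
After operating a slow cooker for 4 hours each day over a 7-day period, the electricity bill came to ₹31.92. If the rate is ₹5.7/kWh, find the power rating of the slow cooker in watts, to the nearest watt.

Energy = ₹31.92 ÷ ₹5.7/kWh = 5.6 kWh
Runtime = 4 h/day × 7 days = 28 h
Power = 5.6 kWh ÷ 28 h = 0.2 kW = 200 W

200 W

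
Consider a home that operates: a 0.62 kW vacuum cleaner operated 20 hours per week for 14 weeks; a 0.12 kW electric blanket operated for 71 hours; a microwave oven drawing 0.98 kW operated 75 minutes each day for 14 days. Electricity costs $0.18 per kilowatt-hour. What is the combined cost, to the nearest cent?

$35.87

vacuum cleaner: Runtime = 20 h/week × 14 weeks = 280 h
vacuum cleaner: 0.62 kW × 280 h = 173.6 kWh
electric blanket: 0.12 kW × 71 h = 8.52 kWh
microwave oven: Runtime = 75 min × 14 = 1050 min = 17.5 h
microwave oven: 0.98 kW × 17.5 h = 17.15 kWh
Total energy = 199.27 kWh
Cost = 199.27 × $0.18 = $35.87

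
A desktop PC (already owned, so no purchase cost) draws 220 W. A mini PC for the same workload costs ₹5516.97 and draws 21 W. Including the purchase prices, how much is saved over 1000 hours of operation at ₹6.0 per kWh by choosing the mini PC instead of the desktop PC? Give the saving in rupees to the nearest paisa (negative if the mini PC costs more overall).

desktop PC: ₹0.00 + (220/1000) kW × 1000 h × ₹6.0 = ₹0.00 + ₹1320 = ₹1320
mini PC: ₹5516.97 + (21/1000) kW × 1000 h × ₹6.0 = ₹5516.97 + ₹126 = ₹5642.97
Saving = ₹1320 − ₹5642.97 = −₹4322.97

-₹4322.97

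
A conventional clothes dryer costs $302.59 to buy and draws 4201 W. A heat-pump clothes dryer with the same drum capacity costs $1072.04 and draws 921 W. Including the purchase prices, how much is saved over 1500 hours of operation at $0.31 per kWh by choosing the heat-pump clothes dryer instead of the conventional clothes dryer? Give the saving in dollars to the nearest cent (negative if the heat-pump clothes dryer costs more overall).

$755.75

conventional clothes dryer: $302.59 + (4201/1000) kW × 1500 h × $0.31 = $302.59 + $1953.465 = $2256.055
heat-pump clothes dryer: $1072.04 + (921/1000) kW × 1500 h × $0.31 = $1072.04 + $428.265 = $1500.305
Saving = $2256.055 − $1500.305 = $755.75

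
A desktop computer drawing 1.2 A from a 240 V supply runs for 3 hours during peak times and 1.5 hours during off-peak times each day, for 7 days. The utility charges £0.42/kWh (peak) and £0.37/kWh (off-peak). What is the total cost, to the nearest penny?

£3.66

Power = 1.2 A × 240 V = 288 W = 0.288 kW
Peak energy = 0.288 kW × 3 h × 7 = 6.048 kWh
Off-peak energy = 0.288 kW × 1.5 h × 7 = 3.024 kWh
Cost = 6.048 × £0.42 + 3.024 × £0.37 = £2.54016 + £1.11888 = £3.66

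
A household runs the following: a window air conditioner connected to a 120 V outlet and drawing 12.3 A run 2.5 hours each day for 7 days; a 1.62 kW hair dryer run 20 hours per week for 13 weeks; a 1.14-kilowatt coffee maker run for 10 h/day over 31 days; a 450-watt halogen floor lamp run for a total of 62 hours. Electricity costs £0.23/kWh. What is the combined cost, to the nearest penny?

window air conditioner: Power = 12.3 A × 120 V = 1476 W = 1.476 kW
window air conditioner: Runtime = 2.5 h/day × 7 days = 17.5 h
window air conditioner: 1.476 kW × 17.5 h = 25.83 kWh
hair dryer: Runtime = 20 h/week × 13 weeks = 260 h
hair dryer: 1.62 kW × 260 h = 421.2 kWh
coffee maker: Runtime = 10 h/day × 31 days = 310 h
coffee maker: 1.14 kW × 310 h = 353.4 kWh
halogen floor lamp: 0.45 kW × 62 h = 27.9 kWh
Total energy = 828.33 kWh
Cost = 828.33 × £0.23 = £190.52

£190.52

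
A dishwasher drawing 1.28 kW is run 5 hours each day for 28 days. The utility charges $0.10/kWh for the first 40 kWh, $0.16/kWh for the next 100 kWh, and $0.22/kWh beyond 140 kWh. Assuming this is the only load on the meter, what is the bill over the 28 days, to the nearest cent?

Runtime = 5 h/day × 28 days = 140 h
Energy = 1.28 kW × 140 h = 179.2 kWh
Tier 1 (0–40 kWh): 40 × $0.10 = $4
Tier 2 (40–140 kWh): 100 × $0.16 = $16
Above 140 kWh: 39.2 × $0.22 = $8.624
Bill = $28.62

$28.62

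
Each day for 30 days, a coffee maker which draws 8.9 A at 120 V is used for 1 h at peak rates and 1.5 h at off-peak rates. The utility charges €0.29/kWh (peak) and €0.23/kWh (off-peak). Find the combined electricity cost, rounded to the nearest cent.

Power = 8.9 A × 120 V = 1068 W = 1.068 kW
Peak energy = 1.068 kW × 1 h × 30 = 32.04 kWh
Off-peak energy = 1.068 kW × 1.5 h × 30 = 48.06 kWh
Cost = 32.04 × €0.29 + 48.06 × €0.23 = €9.2916 + €11.0538 = €20.35

€20.35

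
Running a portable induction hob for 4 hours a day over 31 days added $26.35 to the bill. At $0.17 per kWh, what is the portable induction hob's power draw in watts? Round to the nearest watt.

Energy = $26.35 ÷ $0.17/kWh = 155 kWh
Runtime = 4 h/day × 31 days = 124 h
Power = 155 kWh ÷ 124 h = 1.25 kW = 1250 W

1250 W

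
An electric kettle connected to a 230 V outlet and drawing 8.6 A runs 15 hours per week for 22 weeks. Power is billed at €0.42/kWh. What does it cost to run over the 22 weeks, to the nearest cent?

Power = 8.6 A × 230 V = 1978 W = 1.978 kW
Runtime = 15 h/week × 22 weeks = 330 h
Energy = 1.978 kW × 330 h = 652.74 kWh
Cost = 652.74 kWh × €0.42/kWh = €274.15

€274.15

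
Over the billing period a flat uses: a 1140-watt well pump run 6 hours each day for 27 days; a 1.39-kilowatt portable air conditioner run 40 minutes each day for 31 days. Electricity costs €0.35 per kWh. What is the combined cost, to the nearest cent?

well pump: Runtime = 6 h/day × 27 days = 162 h
well pump: 1.14 kW × 162 h = 184.68 kWh
portable air conditioner: Runtime = 40 min × 31 = 1240 min = 20.666666… h
portable air conditioner: 1.39 kW × 20.666666… h = 28.726666… kWh
Total energy = 213.406666… kWh
Cost = 213.406666… × €0.35 = €74.69

€74.69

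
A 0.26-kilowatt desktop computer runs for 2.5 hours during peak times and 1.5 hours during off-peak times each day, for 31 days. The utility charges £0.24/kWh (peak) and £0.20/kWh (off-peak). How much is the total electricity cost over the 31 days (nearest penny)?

Peak energy = 0.26 kW × 2.5 h × 31 = 20.15 kWh
Off-peak energy = 0.26 kW × 1.5 h × 31 = 12.09 kWh
Cost = 20.15 × £0.24 + 12.09 × £0.20 = £4.836 + £2.418 = £7.25

£7.25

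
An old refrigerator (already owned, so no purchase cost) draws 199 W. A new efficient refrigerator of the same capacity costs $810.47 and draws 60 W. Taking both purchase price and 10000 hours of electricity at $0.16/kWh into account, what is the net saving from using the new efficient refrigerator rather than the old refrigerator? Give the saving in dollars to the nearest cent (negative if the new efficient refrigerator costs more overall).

-$588.07

old refrigerator: $0.00 + (199/1000) kW × 10000 h × $0.16 = $0.00 + $318.4 = $318.4
new efficient refrigerator: $810.47 + (60/1000) kW × 10000 h × $0.16 = $810.47 + $96 = $906.47
Saving = $318.4 − $906.47 = −$588.07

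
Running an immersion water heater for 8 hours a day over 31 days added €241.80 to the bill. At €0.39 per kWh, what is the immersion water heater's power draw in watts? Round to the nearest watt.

2500 W

Energy = €241.80 ÷ €0.39/kWh = 620 kWh
Runtime = 8 h/day × 31 days = 248 h
Power = 620 kWh ÷ 248 h = 2.5 kW = 2500 W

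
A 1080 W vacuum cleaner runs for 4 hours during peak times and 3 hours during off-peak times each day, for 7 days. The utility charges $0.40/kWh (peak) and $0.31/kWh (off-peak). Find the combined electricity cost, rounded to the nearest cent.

Peak energy = 1.08 kW × 4 h × 7 = 30.24 kWh
Off-peak energy = 1.08 kW × 3 h × 7 = 22.68 kWh
Cost = 30.24 × $0.40 + 22.68 × $0.31 = $12.096 + $7.0308 = $19.13

$19.13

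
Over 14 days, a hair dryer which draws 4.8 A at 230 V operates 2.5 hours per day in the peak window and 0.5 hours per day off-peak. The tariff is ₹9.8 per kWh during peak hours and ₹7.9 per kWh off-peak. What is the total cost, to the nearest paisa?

₹439.72

Power = 4.8 A × 230 V = 1104 W = 1.104 kW
Peak energy = 1.104 kW × 2.5 h × 14 = 38.64 kWh
Off-peak energy = 1.104 kW × 0.5 h × 14 = 7.728 kWh
Cost = 38.64 × ₹9.8 + 7.728 × ₹7.9 = ₹378.672 + ₹61.0512 = ₹439.72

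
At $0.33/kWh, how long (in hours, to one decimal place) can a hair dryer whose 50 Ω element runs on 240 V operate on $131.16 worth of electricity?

345.0 h

Power = V²/R = 240²/50 = 1152 W = 1.152 kW
Energy available = $131.16 ÷ $0.33/kWh = 397.4545 kWh
Hours = 397.4545 kWh ÷ 1.152 kW = 345.0 h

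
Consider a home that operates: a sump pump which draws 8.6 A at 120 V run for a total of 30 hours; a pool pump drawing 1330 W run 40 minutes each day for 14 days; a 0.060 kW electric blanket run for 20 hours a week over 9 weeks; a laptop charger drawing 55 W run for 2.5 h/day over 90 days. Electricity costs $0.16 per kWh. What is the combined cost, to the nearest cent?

$10.65

sump pump: Power = 8.6 A × 120 V = 1032 W = 1.032 kW
sump pump: 1.032 kW × 30 h = 30.96 kWh
pool pump: Runtime = 40 min × 14 = 560 min = 9.333333… h
pool pump: 1.33 kW × 9.333333… h = 12.413333… kWh
electric blanket: Runtime = 20 h/week × 9 weeks = 180 h
electric blanket: 0.06 kW × 180 h = 10.8 kWh
laptop charger: Runtime = 2.5 h/day × 90 days = 225 h
laptop charger: 0.055 kW × 225 h = 12.375 kWh
Total energy = 66.548333… kWh
Cost = 66.548333… × $0.16 = $10.65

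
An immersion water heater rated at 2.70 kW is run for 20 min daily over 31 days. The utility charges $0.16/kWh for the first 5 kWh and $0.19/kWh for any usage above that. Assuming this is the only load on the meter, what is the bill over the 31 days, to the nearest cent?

$5.15

Runtime = 20 min × 31 = 620 min = 10.333333… h
Energy = 2.7 kW × 10.333333… h = 27.9 kWh
Tier 1 (0–5 kWh): 5 × $0.16 = $0.8
Above 5 kWh: 22.9 × $0.19 = $4.351
Bill = $5.15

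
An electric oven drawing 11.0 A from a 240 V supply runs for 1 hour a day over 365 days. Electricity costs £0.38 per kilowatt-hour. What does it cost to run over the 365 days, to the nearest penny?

Power = 11.0 A × 240 V = 2640 W = 2.64 kW
Runtime = 1 h/day × 365 days = 365 h
Energy = 2.64 kW × 365 h = 963.6 kWh
Cost = 963.6 kWh × £0.38/kWh = £366.17

£366.17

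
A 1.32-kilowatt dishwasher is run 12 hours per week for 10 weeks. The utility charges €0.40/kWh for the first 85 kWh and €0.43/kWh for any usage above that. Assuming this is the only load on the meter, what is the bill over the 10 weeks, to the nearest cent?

Runtime = 12 h/week × 10 weeks = 120 h
Energy = 1.32 kW × 120 h = 158.4 kWh
Tier 1 (0–85 kWh): 85 × €0.40 = €34
Above 85 kWh: 73.4 × €0.43 = €31.562
Bill = €65.56

€65.56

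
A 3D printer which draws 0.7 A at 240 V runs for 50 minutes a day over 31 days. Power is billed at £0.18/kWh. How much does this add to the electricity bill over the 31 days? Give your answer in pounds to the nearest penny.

£0.78

Power = 0.7 A × 240 V = 168 W = 0.168 kW
Runtime = 50 min × 31 = 1550 min = 25.833333… h
Energy = 0.168 kW × 25.833333… h = 4.34 kWh
Cost = 4.34 kWh × £0.18/kWh = £0.78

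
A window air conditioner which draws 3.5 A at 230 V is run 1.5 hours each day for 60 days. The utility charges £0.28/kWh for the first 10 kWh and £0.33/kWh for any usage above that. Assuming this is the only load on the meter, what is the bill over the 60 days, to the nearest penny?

Power = 3.5 A × 230 V = 805 W = 0.805 kW
Runtime = 1.5 h/day × 60 days = 90 h
Energy = 0.805 kW × 90 h = 72.45 kWh
Tier 1 (0–10 kWh): 10 × £0.28 = £2.8
Above 10 kWh: 62.45 × £0.33 = £20.6085
Bill = £23.41

£23.41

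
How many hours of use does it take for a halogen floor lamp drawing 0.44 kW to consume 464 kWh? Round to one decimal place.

Hours = 464 kWh ÷ 0.44 kW = 1054.5 h

1054.5 h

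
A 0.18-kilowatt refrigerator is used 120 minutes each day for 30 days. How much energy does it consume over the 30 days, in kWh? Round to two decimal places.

10.80 kWh

Runtime = 120 min × 30 = 3600 min = 60 h
Energy = 0.18 kW × 60 h = 10.8 kWh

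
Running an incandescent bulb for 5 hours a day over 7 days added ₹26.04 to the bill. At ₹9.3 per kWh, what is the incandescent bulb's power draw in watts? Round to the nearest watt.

Energy = ₹26.04 ÷ ₹9.3/kWh = 2.8 kWh
Runtime = 5 h/day × 7 days = 35 h
Power = 2.8 kWh ÷ 35 h = 0.08 kW = 80 W

80 W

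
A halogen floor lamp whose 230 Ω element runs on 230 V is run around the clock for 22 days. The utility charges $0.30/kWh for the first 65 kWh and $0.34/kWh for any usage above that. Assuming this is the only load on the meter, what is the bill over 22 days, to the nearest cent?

Power = V²/R = 230²/230 = 230 W = 0.23 kW
Runtime = 24 h × 22 = 528 h
Energy = 0.23 kW × 528 h = 121.44 kWh
Tier 1 (0–65 kWh): 65 × $0.30 = $19.5
Above 65 kWh: 56.44 × $0.34 = $19.1896
Bill = $38.69

$38.69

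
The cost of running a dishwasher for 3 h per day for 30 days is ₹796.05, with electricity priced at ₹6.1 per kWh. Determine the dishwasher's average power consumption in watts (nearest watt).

Energy = ₹796.05 ÷ ₹6.1/kWh = 130.5 kWh
Runtime = 3 h/day × 30 days = 90 h
Power = 130.5 kWh ÷ 90 h = 1.45 kW = 1450 W

1450 W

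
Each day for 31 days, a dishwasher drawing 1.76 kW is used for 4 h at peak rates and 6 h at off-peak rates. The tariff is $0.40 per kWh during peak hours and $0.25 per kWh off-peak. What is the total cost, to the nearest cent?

$169.14

Peak energy = 1.76 kW × 4 h × 31 = 218.24 kWh
Off-peak energy = 1.76 kW × 6 h × 31 = 327.36 kWh
Cost = 218.24 × $0.40 + 327.36 × $0.25 = $87.296 + $81.84 = $169.14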